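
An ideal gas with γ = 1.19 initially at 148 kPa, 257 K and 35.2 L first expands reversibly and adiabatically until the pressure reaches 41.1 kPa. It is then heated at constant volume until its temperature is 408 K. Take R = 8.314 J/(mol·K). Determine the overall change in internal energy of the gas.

16100 J

n = P₁V₁/(RT₁) = 148×35.2/(8.314×257) = 2.44 mol.
Step 1 — Adiabatic: T₂/T₁ = (P₂/P₁)^((γ−1)/γ) ⇒ T₂ = 257×(0.278)^0.160 = 209 K; V₂ = 103 L.
ΔU = nCvΔT = 2.44×43.8×(209−257) = -5070 J.
Q = 0 for an adiabatic process, so W = −ΔU = 5070 J.
State after step 1: P = 41.1 kPa, V = 103 L, T = 209 K.
Step 2 — Isochoric: V stays 103 L; P/T = const ⇒ T₂ = 408 K, P₂ = 80.1 kPa.
W = 0 (no volume change).
ΔU = nCvΔT = 2.44×43.8×(408−209) = 21200 J.
Q = ΔU = 21200 J.
Net over both steps: W = 5070 J, Q = 21200 J, ΔU = 16100 J.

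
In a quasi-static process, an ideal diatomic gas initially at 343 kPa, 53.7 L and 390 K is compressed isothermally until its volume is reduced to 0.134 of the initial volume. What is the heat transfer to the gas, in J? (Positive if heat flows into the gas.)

-37000 J

n = P₁V₁/(RT₁) = 343×53.7/(8.314×390) = 5.68 mol.
Isothermal: T stays 390 K; PV = const ⇒ V₂ = 7.20 L, P₂ = 2560 kPa.
ΔU = 0 (ideal gas, T constant).
W = nRT ln(V₂/V₁) = 5.68×8.314×390×ln(0.134) = -37000 J.
Q = ΔU + W = -37000 J.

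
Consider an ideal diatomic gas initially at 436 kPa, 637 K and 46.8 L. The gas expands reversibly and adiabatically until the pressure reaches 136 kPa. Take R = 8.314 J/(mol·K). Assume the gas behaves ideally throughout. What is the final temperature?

457 K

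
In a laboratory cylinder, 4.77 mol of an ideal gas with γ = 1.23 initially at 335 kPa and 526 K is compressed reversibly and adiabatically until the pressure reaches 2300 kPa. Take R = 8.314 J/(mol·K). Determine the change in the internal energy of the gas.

39300 J

V₁ = nRT₁/P₁ = 4.77×8.314×526/335 = 62.3 L.
Adiabatic: T₂/T₁ = (P₂/P₁)^((γ−1)/γ) ⇒ T₂ = 526×(6.87)^0.187 = 754 K; V₂ = 13.0 L.
For an ideal gas ΔU = nCvΔT with Cv = R/(γ−1) = 36.1 J/(mol·K).
ΔU = 4.77×36.1×(754−526) = 39300 J.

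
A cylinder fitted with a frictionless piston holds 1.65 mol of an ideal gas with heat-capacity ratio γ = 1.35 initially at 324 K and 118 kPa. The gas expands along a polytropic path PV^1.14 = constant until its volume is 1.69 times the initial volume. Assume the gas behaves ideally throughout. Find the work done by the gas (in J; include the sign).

2250 J

V₁ = nRT₁/P₁ = 1.65×8.314×324/118 = 37.7 L.
Polytropic n=1.14: T₂ = T₁(V₁/V₂)^(n−1) = 324×(0.592)^0.14 = 301 K; P₂ = P₁(V₁/V₂)^n = 64.9 kPa.
W = (P₁V₁−P₂V₂)/(n−1) = (118×37.7−64.9×63.7)/0.14 = 2250 J.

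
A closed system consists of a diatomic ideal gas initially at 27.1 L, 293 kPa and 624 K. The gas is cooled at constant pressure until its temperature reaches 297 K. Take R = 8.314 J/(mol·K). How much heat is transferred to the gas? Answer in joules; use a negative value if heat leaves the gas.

-14600 J

n = P₁V₁/(RT₁) = 293×27.1/(8.314×624) = 1.53 mol.
Isobaric: P stays 293 kPa; V/T = const ⇒ T₂ = 297 K, V₂ = 12.9 L.
W = PΔV = 293×(12.9−27.1) kPa·L = -4160 J.
ΔU = nCvΔT = 1.53×20.8×(297−624) = -10400 J.
Q = ΔU + W = nCpΔT = -14600 J.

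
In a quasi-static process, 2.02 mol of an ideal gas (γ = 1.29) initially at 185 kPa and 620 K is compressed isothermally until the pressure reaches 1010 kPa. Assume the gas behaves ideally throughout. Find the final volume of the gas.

V₁ = nRT₁/P₁ = 2.02×8.314×620/185 = 56.3 L.
Isothermal: T stays 620 K; PV = const ⇒ V₂ = 10.3 L, P₂ = 1010 kPa.

10.3 L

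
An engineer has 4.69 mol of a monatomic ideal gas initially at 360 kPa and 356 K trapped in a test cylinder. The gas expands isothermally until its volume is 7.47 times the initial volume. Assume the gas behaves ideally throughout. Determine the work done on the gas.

V₁ = nRT₁/P₁ = 4.69×8.314×356/360 = 38.6 L.
Isothermal: T stays 356 K; PV = const ⇒ V₂ = 288 L, P₂ = 48.2 kPa.
W = nRT ln(V₂/V₁) = 4.69×8.314×356×ln(7.47) = 27900 J.
Work done on the gas = −W_by = -27900 J.

-27900 J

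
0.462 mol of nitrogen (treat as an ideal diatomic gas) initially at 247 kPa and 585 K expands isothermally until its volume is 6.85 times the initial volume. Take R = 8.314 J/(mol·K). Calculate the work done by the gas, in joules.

V₁ = nRT₁/P₁ = 0.462×8.314×585/247 = 9.10 L.
Isothermal: T stays 585 K; PV = const ⇒ V₂ = 62.3 L, P₂ = 36.1 kPa.
W = nRT ln(V₂/V₁) = 0.462×8.314×585×ln(6.85) = 4320 J.

4320 J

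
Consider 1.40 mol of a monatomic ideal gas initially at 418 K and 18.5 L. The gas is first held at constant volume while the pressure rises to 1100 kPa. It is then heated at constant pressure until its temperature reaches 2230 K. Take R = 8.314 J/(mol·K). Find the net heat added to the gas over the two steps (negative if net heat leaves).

37200 J

P₁ = nRT₁/V₁ = 1.40×8.314×418/18.5 = 263 kPa.
Step 1 — Isochoric: V stays 18.5 L; P/T = const ⇒ T₂ = 1750 K, P₂ = 1100 kPa.
W = 0 (no volume change).
ΔU = nCvΔT = 1.40×12.5×(1750−418) = 23200 J.
Q = ΔU = 23200 J.
State after step 1: P = 1100 kPa, V = 18.5 L, T = 1750 K.
Step 2 — Isobaric: P stays 1100 kPa; V/T = const ⇒ T₂ = 2230 K, V₂ = 23.6 L.
W = PΔV = 1100×(23.6−18.5) kPa·L = 5610 J.
ΔU = nCvΔT = 1.40×12.5×(2230−1750) = 8410 J.
Q = ΔU + W = nCpΔT = 14000 J.
Net over both steps: W = 5610 J, Q = 37200 J, ΔU = 31600 J.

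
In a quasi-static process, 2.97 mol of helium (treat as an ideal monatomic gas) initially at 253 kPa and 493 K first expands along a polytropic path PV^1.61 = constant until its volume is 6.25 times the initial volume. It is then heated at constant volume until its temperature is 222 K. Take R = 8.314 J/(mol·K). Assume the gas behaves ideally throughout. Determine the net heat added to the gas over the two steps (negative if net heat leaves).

V₁ = nRT₁/P₁ = 2.97×8.314×493/253 = 48.1 L.
Step 1 — Polytropic n=1.61: T₂ = T₁(V₁/V₂)^(n−1) = 493×(0.160)^0.61 = 161 K; P₂ = P₁(V₁/V₂)^n = 13.2 kPa.
W = (P₁V₁−P₂V₂)/(n−1) = (253×48.1−13.2×301)/0.61 = 13400 J.
ΔU = nCvΔT = 2.97×12.5×(161−493) = -12300 J.
Q = ΔU + W = 1140 J.
State after step 1: P = 13.2 kPa, V = 301 L, T = 161 K.
Step 2 — Isochoric: V stays 301 L; P/T = const ⇒ T₂ = 222 K, P₂ = 18.2 kPa.
W = 0 (no volume change).
ΔU = nCvΔT = 2.97×12.5×(222−161) = 2250 J.
Q = ΔU = 2250 J.
Net over both steps: W = 13400 J, Q = 3390 J, ΔU = -10000 J.

3390 J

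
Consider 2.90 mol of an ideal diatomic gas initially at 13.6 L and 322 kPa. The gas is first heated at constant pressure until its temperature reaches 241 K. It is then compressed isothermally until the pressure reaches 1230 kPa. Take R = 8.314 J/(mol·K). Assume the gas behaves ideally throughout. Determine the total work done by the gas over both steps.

-6360 J

T₁ = P₁V₁/(nR) = 322×13.6/(2.90×8.314) = 182 K.
Step 1 — Isobaric: P stays 322 kPa; V/T = const ⇒ T₂ = 241 K, V₂ = 18.0 L.
W = PΔV = 322×(18.0−13.6) kPa·L = 1430 J.
ΔU = nCvΔT = 2.90×20.8×(241−182) = 3580 J.
Q = ΔU + W = nCpΔT = 5010 J.
State after step 1: P = 322 kPa, V = 18.0 L, T = 241 K.
Step 2 — Isothermal: T stays 241 K; PV = const ⇒ V₂ = 4.72 L, P₂ = 1230 kPa.
ΔU = 0 (ideal gas, T constant).
W = nRT ln(V₂/V₁) = 2.90×8.314×241×ln(0.262) = -7790 J.
Q = ΔU + W = -7790 J.
Net over both steps: W = -6360 J, Q = -2780 J, ΔU = 3580 J.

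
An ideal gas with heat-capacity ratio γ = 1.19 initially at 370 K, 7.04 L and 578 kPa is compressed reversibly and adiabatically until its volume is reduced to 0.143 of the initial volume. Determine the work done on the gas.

n = P₁V₁/(RT₁) = 578×7.04/(8.314×370) = 1.32 mol.
Adiabatic: TV^(γ−1) = const ⇒ T₂ = 370×(6.99)^0.190 = 535 K; PV^γ = const ⇒ P₂ = 5850 kPa.
ΔU = nCvΔT = 1.32×43.8×(535−370) = 9570 J.
Q = 0 for an adiabatic process, so W = −ΔU = -9570 J.
Work done on the gas = −W_by = 9570 J.

9570 J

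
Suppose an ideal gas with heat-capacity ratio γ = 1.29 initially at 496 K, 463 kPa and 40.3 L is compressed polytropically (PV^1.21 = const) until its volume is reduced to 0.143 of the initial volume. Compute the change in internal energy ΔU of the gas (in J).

n = P₁V₁/(RT₁) = 463×40.3/(8.314×496) = 4.52 mol.
Polytropic n=1.21: T₂ = T₁(V₁/V₂)^(n−1) = 496×(6.99)^0.21 = 746 K; P₂ = P₁(V₁/V₂)^n = 4870 kPa.
For an ideal gas ΔU = nCvΔT with Cv = R/(γ−1) = 28.7 J/(mol·K).
ΔU = 4.52×28.7×(746−496) = 32500 J.

32500 J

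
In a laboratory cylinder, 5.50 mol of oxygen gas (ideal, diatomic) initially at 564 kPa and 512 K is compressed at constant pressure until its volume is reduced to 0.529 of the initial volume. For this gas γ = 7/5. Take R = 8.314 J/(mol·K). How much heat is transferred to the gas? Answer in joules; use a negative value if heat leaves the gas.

-38600 J

V₁ = nRT₁/P₁ = 5.50×8.314×512/564 = 41.5 L.
Isobaric: P stays 564 kPa; V/T = const ⇒ T₂ = 271 K, V₂ = 22.0 L.
W = PΔV = 564×(22.0−41.5) kPa·L = -11000 J.
ΔU = nCvΔT = 5.50×20.8×(271−512) = -27600 J.
Q = ΔU + W = nCpΔT = -38600 J.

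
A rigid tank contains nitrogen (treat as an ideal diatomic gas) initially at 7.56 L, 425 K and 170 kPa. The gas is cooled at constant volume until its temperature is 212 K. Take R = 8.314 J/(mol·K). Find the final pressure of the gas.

Isochoric: V stays 7.56 L; P/T = const ⇒ T₂ = 212 K, P₂ = 84.8 kPa.

84.8 kPa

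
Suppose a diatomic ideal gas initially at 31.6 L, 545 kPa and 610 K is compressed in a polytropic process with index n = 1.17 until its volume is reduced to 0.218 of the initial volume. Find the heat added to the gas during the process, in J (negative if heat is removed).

n = P₁V₁/(RT₁) = 545×31.6/(8.314×610) = 3.40 mol.
Polytropic n=1.17: T₂ = T₁(V₁/V₂)^(n−1) = 610×(4.59)^0.17 = 790 K; P₂ = P₁(V₁/V₂)^n = 3240 kPa.
W = (P₁V₁−P₂V₂)/(n−1) = (545×31.6−3240×6.89)/0.17 = -29900 J.
ΔU = nCvΔT = 3.40×20.8×(790−610) = 12700 J.
Q = ΔU + W = -17200 J.

-17200 J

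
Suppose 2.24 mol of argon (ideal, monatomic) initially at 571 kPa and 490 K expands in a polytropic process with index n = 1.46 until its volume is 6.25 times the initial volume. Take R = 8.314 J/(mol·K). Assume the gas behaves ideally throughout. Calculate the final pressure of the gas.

39.3 kPa

V₁ = nRT₁/P₁ = 2.24×8.314×490/571 = 16.0 L.
Polytropic n=1.46: T₂ = T₁(V₁/V₂)^(n−1) = 490×(0.160)^0.46 = 211 K; P₂ = P₁(V₁/V₂)^n = 39.3 kPa.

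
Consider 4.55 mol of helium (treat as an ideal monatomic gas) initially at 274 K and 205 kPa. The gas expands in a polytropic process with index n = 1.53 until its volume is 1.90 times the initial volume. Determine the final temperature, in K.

195 K

V₁ = nRT₁/P₁ = 4.55×8.314×274/205 = 50.6 L.
Polytropic n=1.53: T₂ = T₁(V₁/V₂)^(n−1) = 274×(0.526)^0.53 = 195 K; P₂ = P₁(V₁/V₂)^n = 76.8 kPa.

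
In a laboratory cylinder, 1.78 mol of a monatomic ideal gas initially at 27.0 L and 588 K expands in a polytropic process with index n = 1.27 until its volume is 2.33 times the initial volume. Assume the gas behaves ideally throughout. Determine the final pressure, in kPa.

P₁ = nRT₁/V₁ = 1.78×8.314×588/27.0 = 322 kPa.
Polytropic n=1.27: T₂ = T₁(V₁/V₂)^(n−1) = 588×(0.429)^0.27 = 468 K; P₂ = P₁(V₁/V₂)^n = 110 kPa.

110 kPa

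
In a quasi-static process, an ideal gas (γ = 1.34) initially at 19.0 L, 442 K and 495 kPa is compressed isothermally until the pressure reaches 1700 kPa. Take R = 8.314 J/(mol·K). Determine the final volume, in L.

5.53 L

Isothermal: T stays 442 K; PV = const ⇒ V₂ = 5.53 L, P₂ = 1700 kPa.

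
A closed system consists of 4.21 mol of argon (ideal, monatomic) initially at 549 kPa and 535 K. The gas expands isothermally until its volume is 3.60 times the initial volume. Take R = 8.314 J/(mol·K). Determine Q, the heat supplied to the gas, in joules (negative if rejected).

V₁ = nRT₁/P₁ = 4.21×8.314×535/549 = 34.1 L.
Isothermal: T stays 535 K; PV = const ⇒ V₂ = 123 L, P₂ = 152 kPa.
ΔU = 0 (ideal gas, T constant).
W = nRT ln(V₂/V₁) = 4.21×8.314×535×ln(3.60) = 24000 J.
Q = ΔU + W = 24000 J.

24000 J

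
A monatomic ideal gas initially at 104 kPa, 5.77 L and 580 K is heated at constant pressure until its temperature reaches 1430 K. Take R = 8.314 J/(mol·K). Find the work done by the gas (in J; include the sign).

n = P₁V₁/(RT₁) = 104×5.77/(8.314×580) = 0.124 mol.
Isobaric: P stays 104 kPa; V/T = const ⇒ T₂ = 1430 K, V₂ = 14.2 L.
W = PΔV = 104×(14.2−5.77) kPa·L = 879 J.

879 J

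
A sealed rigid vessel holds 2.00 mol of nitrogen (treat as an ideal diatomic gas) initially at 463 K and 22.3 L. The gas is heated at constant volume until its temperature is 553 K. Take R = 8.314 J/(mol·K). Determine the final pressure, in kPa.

412 kPa

P₁ = nRT₁/V₁ = 2.00×8.314×463/22.3 = 345 kPa.
Isochoric: V stays 22.3 L; P/T = const ⇒ T₂ = 553 K, P₂ = 412 kPa.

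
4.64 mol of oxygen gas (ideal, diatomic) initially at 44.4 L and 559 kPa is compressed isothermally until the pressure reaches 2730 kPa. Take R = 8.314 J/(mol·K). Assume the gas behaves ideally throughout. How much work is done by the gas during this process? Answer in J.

-39400 J

T₁ = P₁V₁/(nR) = 559×44.4/(4.64×8.314) = 643 K.
Isothermal: T stays 643 K; PV = const ⇒ V₂ = 9.09 L, P₂ = 2730 kPa.
W = nRT ln(V₂/V₁) = 4.64×8.314×643×ln(0.205) = -39400 J.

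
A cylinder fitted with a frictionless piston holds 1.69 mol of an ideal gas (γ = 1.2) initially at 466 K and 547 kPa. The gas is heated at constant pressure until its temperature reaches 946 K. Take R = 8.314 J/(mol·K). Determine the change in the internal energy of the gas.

V₁ = nRT₁/P₁ = 1.69×8.314×466/547 = 12.0 L.
Isobaric: P stays 547 kPa; V/T = const ⇒ T₂ = 946 K, V₂ = 24.3 L.
For an ideal gas ΔU = nCvΔT with Cv = R/(γ−1) = 41.6 J/(mol·K).
ΔU = 1.69×41.6×(946−466) = 33700 J.

33700 J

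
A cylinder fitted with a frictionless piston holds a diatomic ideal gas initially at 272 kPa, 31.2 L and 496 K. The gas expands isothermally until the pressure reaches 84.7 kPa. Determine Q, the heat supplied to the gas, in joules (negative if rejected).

9900 J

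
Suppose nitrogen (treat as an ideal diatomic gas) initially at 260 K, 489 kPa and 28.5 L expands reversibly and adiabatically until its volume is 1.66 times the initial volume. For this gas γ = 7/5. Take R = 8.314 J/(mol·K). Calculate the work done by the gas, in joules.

n = P₁V₁/(RT₁) = 489×28.5/(8.314×260) = 6.45 mol.
Adiabatic: TV^(γ−1) = const ⇒ T₂ = 260×(0.602)^0.400 = 212 K; PV^γ = const ⇒ P₂ = 241 kPa.
ΔU = nCvΔT = 6.45×20.8×(212−260) = -6390 J.
Q = 0 for an adiabatic process, so W = −ΔU = 6390 J.

6390 J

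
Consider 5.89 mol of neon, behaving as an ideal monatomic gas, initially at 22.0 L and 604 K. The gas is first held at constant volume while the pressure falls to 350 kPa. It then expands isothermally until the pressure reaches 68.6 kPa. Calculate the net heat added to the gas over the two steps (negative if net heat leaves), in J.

-20300 J

P₁ = nRT₁/V₁ = 5.89×8.314×604/22.0 = 1340 kPa.
Step 1 — Isochoric: V stays 22.0 L; P/T = const ⇒ T₂ = 157 K, P₂ = 350 kPa.
W = 0 (no volume change).
ΔU = nCvΔT = 5.89×12.5×(157−604) = -32800 J.
Q = ΔU = -32800 J.
State after step 1: P = 350 kPa, V = 22.0 L, T = 157 K.
Step 2 — Isothermal: T stays 157 K; PV = const ⇒ V₂ = 112 L, P₂ = 68.6 kPa.
ΔU = 0 (ideal gas, T constant).
W = nRT ln(V₂/V₁) = 5.89×8.314×157×ln(5.10) = 12500 J.
Q = ΔU + W = 12500 J.
Net over both steps: W = 12500 J, Q = -20300 J, ΔU = -32800 J.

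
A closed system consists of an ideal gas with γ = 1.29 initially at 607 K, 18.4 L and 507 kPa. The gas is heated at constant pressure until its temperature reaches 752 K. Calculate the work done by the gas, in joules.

2230 J

n = P₁V₁/(RT₁) = 507×18.4/(8.314×607) = 1.85 mol.
Isobaric: P stays 507 kPa; V/T = const ⇒ T₂ = 752 K, V₂ = 22.8 L.
W = PΔV = 507×(22.8−18.4) kPa·L = 2230 J.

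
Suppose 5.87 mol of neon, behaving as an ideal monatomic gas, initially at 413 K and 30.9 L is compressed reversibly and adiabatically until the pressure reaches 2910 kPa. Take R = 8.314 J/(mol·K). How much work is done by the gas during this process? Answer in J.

P₁ = nRT₁/V₁ = 5.87×8.314×413/30.9 = 652 kPa.
Adiabatic: T₂/T₁ = (P₂/P₁)^((γ−1)/γ) ⇒ T₂ = 413×(4.46)^0.400 = 751 K; V₂ = 12.6 L.
ΔU = nCvΔT = 5.87×12.5×(751−413) = 24800 J.
Q = 0 for an adiabatic process, so W = −ΔU = -24800 J.

-24800 J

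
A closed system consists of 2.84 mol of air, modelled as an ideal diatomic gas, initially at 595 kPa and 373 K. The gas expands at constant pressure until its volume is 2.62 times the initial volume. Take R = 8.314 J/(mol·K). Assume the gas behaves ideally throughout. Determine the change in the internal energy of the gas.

V₁ = nRT₁/P₁ = 2.84×8.314×373/595 = 14.8 L.
Isobaric: P stays 595 kPa; V/T = const ⇒ T₂ = 977 K, V₂ = 38.8 L.
For an ideal gas ΔU = nCvΔT with Cv = (5/2)R = 20.8 J/(mol·K).
ΔU = 2.84×20.8×(977−373) = 35700 J.

35700 J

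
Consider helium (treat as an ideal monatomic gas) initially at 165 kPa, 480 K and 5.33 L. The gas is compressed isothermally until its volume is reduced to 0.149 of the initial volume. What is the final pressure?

1110 kPa

Isothermal: T stays 480 K; PV = const ⇒ V₂ = 0.794 L, P₂ = 1110 kPa.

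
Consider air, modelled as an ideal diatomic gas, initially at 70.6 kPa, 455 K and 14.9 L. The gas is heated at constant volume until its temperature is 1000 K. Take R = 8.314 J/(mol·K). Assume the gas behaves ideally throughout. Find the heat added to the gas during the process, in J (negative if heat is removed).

3150 J

n = P₁V₁/(RT₁) = 70.6×14.9/(8.314×455) = 0.278 mol.
Isochoric: V stays 14.9 L; P/T = const ⇒ T₂ = 1000 K, P₂ = 155 kPa.
W = 0 (no volume change).
ΔU = nCvΔT = 0.278×20.8×(1000−455) = 3150 J.
Q = ΔU = 3150 J.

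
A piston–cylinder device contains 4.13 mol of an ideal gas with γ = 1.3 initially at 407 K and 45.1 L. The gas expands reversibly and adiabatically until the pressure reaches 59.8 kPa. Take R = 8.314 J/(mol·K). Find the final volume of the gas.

P₁ = nRT₁/V₁ = 4.13×8.314×407/45.1 = 310 kPa.
Adiabatic: T₂/T₁ = (P₂/P₁)^((γ−1)/γ) ⇒ T₂ = 407×(0.193)^0.231 = 278 K; V₂ = 160 L.

160 L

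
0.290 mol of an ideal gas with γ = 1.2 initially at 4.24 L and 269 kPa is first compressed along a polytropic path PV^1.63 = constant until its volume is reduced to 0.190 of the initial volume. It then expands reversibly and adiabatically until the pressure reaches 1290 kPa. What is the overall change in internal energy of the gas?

7730 J

T₁ = P₁V₁/(nR) = 269×4.24/(0.290×8.314) = 473 K.
Step 1 — Polytropic n=1.63: T₂ = T₁(V₁/V₂)^(n−1) = 473×(5.26)^0.63 = 1350 K; P₂ = P₁(V₁/V₂)^n = 4030 kPa.
W = (P₁V₁−P₂V₂)/(n−1) = (269×4.24−4030×0.806)/0.63 = -3340 J.
ΔU = nCvΔT = 0.290×41.6×(1350−473) = 10500 J.
Q = ΔU + W = 7190 J.
State after step 1: P = 4030 kPa, V = 0.806 L, T = 1350 K.
Step 2 — Adiabatic: T₂/T₁ = (P₂/P₁)^((γ−1)/γ) ⇒ T₂ = 1350×(0.320)^0.167 = 1110 K; V₂ = 2.08 L.
ΔU = nCvΔT = 0.290×41.6×(1110−1350) = -2810 J.
Q = 0 for an adiabatic process, so W = −ΔU = 2810 J.
Net over both steps: W = -536 J, Q = 7190 J, ΔU = 7730 J.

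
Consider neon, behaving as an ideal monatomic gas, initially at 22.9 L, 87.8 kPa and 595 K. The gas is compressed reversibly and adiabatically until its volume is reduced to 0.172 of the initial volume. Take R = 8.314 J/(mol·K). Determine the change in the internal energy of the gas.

n = P₁V₁/(RT₁) = 87.8×22.9/(8.314×595) = 0.406 mol.
Adiabatic: TV^(γ−1) = const ⇒ T₂ = 595×(5.81)^0.667 = 1920 K; PV^γ = const ⇒ P₂ = 1650 kPa.
For an ideal gas ΔU = nCvΔT with Cv = (3/2)R = 12.5 J/(mol·K).
ΔU = 0.406×12.5×(1920−595) = 6740 J.

6740 J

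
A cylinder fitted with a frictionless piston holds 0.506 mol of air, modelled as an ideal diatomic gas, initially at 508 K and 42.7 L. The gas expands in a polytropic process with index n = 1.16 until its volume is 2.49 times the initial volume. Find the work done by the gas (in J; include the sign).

1810 J

P₁ = nRT₁/V₁ = 0.506×8.314×508/42.7 = 50.0 kPa.
Polytropic n=1.16: T₂ = T₁(V₁/V₂)^(n−1) = 508×(0.402)^0.16 = 439 K; P₂ = P₁(V₁/V₂)^n = 17.4 kPa.
W = (P₁V₁−P₂V₂)/(n−1) = (50.0×42.7−17.4×106)/0.16 = 1810 J.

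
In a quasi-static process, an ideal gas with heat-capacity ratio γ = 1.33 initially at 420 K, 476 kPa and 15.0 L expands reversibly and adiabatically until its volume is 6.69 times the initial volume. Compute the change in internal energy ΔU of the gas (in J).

-10100 J

n = P₁V₁/(RT₁) = 476×15.0/(8.314×420) = 2.04 mol.
Adiabatic: TV^(γ−1) = const ⇒ T₂ = 420×(0.149)^0.330 = 224 K; PV^γ = const ⇒ P₂ = 38.0 kPa.
For an ideal gas ΔU = nCvΔT with Cv = R/(γ−1) = 25.2 J/(mol·K).
ΔU = 2.04×25.2×(224−420) = -10100 J.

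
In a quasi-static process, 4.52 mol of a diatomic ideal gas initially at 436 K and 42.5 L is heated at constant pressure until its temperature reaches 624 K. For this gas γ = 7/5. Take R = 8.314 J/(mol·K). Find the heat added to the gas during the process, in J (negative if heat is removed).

24700 J

P₁ = nRT₁/V₁ = 4.52×8.314×436/42.5 = 386 kPa.
Isobaric: P stays 386 kPa; V/T = const ⇒ T₂ = 624 K, V₂ = 60.8 L.
W = PΔV = 386×(60.8−42.5) kPa·L = 7060 J.
ΔU = nCvΔT = 4.52×20.8×(624−436) = 17700 J.
Q = ΔU + W = nCpΔT = 24700 J.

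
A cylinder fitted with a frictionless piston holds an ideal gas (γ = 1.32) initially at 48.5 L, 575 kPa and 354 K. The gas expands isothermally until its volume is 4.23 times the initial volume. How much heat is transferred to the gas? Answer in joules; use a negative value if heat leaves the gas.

n = P₁V₁/(RT₁) = 575×48.5/(8.314×354) = 9.48 mol.
Isothermal: T stays 354 K; PV = const ⇒ V₂ = 205 L, P₂ = 136 kPa.
ΔU = 0 (ideal gas, T constant).
W = nRT ln(V₂/V₁) = 9.48×8.314×354×ln(4.23) = 40200 J.
Q = ΔU + W = 40200 J.

40200 J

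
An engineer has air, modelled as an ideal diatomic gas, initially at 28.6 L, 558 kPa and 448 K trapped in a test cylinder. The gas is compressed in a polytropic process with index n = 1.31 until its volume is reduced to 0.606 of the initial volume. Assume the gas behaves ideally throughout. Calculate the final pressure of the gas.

1080 kPa

Polytropic n=1.31: T₂ = T₁(V₁/V₂)^(n−1) = 448×(1.65)^0.31 = 523 K; P₂ = P₁(V₁/V₂)^n = 1080 kPa.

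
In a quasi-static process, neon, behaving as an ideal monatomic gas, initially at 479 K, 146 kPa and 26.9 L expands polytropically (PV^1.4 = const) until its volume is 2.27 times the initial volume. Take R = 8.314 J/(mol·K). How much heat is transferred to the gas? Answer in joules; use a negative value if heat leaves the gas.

1100 J

n = P₁V₁/(RT₁) = 146×26.9/(8.314×479) = 0.986 mol.
Polytropic n=1.4: T₂ = T₁(V₁/V₂)^(n−1) = 479×(0.441)^0.40 = 345 K; P₂ = P₁(V₁/V₂)^n = 46.3 kPa.
W = (P₁V₁−P₂V₂)/(n−1) = (146×26.9−46.3×61.1)/0.40 = 2740 J.
ΔU = nCvΔT = 0.986×12.5×(345−479) = -1650 J.
Q = ΔU + W = 1100 J.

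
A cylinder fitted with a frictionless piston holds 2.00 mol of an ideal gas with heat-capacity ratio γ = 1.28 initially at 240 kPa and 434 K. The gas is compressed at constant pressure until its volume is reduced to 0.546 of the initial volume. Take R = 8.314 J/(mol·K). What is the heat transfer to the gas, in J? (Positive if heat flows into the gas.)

V₁ = nRT₁/P₁ = 2.00×8.314×434/240 = 30.1 L.
Isobaric: P stays 240 kPa; V/T = const ⇒ T₂ = 237 K, V₂ = 16.4 L.
W = PΔV = 240×(16.4−30.1) kPa·L = -3280 J.
ΔU = nCvΔT = 2.00×29.7×(237−434) = -11700 J.
Q = ΔU + W = nCpΔT = -15000 J.

-15000 J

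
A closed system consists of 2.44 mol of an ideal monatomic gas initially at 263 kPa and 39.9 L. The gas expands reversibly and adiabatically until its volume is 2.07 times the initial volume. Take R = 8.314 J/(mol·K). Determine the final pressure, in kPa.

T₁ = P₁V₁/(nR) = 263×39.9/(2.44×8.314) = 517 K.
Adiabatic: TV^(γ−1) = const ⇒ T₂ = 517×(0.483)^0.667 = 318 K; PV^γ = const ⇒ P₂ = 78.2 kPa.

78.2 kPa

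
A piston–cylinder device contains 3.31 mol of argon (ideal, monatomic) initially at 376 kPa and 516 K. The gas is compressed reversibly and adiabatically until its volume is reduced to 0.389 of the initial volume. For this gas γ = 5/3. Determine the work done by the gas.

-18700 J

V₁ = nRT₁/P₁ = 3.31×8.314×516/376 = 37.8 L.
Adiabatic: TV^(γ−1) = const ⇒ T₂ = 516×(2.57)^0.667 = 968 K; PV^γ = const ⇒ P₂ = 1810 kPa.
ΔU = nCvΔT = 3.31×12.5×(968−516) = 18700 J.
Q = 0 for an adiabatic process, so W = −ΔU = -18700 J.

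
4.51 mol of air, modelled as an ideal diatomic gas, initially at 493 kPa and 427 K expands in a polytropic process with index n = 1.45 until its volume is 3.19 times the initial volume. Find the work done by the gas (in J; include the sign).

14500 J

V₁ = nRT₁/P₁ = 4.51×8.314×427/493 = 32.5 L.
Polytropic n=1.45: T₂ = T₁(V₁/V₂)^(n−1) = 427×(0.313)^0.45 = 253 K; P₂ = P₁(V₁/V₂)^n = 91.7 kPa.
W = (P₁V₁−P₂V₂)/(n−1) = (493×32.5−91.7×104)/0.45 = 14500 J.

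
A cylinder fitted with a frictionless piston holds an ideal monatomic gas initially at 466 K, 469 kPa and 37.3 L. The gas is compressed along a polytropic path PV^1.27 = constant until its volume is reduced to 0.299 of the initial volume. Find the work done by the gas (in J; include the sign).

-25000 J

n = P₁V₁/(RT₁) = 469×37.3/(8.314×466) = 4.52 mol.
Polytropic n=1.27: T₂ = T₁(V₁/V₂)^(n−1) = 466×(3.34)^0.27 = 646 K; P₂ = P₁(V₁/V₂)^n = 2170 kPa.
W = (P₁V₁−P₂V₂)/(n−1) = (469×37.3−2170×11.2)/0.27 = -25000 J.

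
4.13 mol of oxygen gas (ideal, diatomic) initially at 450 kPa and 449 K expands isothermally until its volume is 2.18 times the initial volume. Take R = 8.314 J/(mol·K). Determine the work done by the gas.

12000 J

V₁ = nRT₁/P₁ = 4.13×8.314×449/450 = 34.3 L.
Isothermal: T stays 449 K; PV = const ⇒ V₂ = 74.7 L, P₂ = 206 kPa.
W = nRT ln(V₂/V₁) = 4.13×8.314×449×ln(2.18) = 12000 J.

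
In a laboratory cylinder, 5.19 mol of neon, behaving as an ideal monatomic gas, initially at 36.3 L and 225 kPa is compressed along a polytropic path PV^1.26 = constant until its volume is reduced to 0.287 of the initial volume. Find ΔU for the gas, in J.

4700 J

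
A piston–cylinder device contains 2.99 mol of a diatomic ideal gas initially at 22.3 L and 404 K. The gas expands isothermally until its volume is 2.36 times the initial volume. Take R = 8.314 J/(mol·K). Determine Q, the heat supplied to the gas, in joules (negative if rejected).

8620 J

P₁ = nRT₁/V₁ = 2.99×8.314×404/22.3 = 450 kPa.
Isothermal: T stays 404 K; PV = const ⇒ V₂ = 52.6 L, P₂ = 191 kPa.
ΔU = 0 (ideal gas, T constant).
W = nRT ln(V₂/V₁) = 2.99×8.314×404×ln(2.36) = 8620 J.
Q = ΔU + W = 8620 J.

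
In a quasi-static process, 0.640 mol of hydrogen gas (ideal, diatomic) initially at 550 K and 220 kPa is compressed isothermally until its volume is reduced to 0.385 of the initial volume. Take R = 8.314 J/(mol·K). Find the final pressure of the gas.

571 kPa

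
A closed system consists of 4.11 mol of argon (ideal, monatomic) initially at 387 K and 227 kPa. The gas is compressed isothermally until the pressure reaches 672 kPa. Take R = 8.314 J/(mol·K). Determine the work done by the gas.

-14400 J

V₁ = nRT₁/P₁ = 4.11×8.314×387/227 = 58.3 L.
Isothermal: T stays 387 K; PV = const ⇒ V₂ = 19.7 L, P₂ = 672 kPa.
W = nRT ln(V₂/V₁) = 4.11×8.314×387×ln(0.338) = -14400 J.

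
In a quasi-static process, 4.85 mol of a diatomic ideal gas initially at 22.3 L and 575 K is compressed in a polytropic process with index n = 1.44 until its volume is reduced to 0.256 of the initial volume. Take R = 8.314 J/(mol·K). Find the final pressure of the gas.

7400 kPa

P₁ = nRT₁/V₁ = 4.85×8.314×575/22.3 = 1040 kPa.
Polytropic n=1.44: T₂ = T₁(V₁/V₂)^(n−1) = 575×(3.91)^0.44 = 1050 K; P₂ = P₁(V₁/V₂)^n = 7400 kPa.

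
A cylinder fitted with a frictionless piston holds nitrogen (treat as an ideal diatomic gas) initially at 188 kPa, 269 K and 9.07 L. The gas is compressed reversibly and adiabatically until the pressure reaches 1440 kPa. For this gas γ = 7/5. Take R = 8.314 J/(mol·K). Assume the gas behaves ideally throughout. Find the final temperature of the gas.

Adiabatic: T₂/T₁ = (P₂/P₁)^((γ−1)/γ) ⇒ T₂ = 269×(7.66)^0.286 = 481 K; V₂ = 2.12 L.

481 K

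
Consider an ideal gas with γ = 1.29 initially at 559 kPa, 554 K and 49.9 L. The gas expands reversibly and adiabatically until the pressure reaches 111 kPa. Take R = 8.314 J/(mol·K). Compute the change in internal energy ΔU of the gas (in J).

-29300 J

n = P₁V₁/(RT₁) = 559×49.9/(8.314×554) = 6.06 mol.
Adiabatic: T₂/T₁ = (P₂/P₁)^((γ−1)/γ) ⇒ T₂ = 554×(0.199)^0.225 = 385 K; V₂ = 175 L.
For an ideal gas ΔU = nCvΔT with Cv = R/(γ−1) = 28.7 J/(mol·K).
ΔU = 6.06×28.7×(385−554) = -29300 J.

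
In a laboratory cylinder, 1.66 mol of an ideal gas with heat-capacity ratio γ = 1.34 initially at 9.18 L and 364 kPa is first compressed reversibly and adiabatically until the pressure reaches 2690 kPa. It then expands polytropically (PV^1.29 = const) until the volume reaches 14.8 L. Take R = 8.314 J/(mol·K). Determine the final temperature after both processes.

227 K

T₁ = P₁V₁/(nR) = 364×9.18/(1.66×8.314) = 242 K.
Step 1 — Adiabatic: T₂/T₁ = (P₂/P₁)^((γ−1)/γ) ⇒ T₂ = 242×(7.39)^0.254 = 402 K; V₂ = 2.06 L.
ΔU = nCvΔT = 1.66×24.5×(402−242) = 6500 J.
Q = 0 for an adiabatic process, so W = −ΔU = -6500 J.
State after step 1: P = 2690 kPa, V = 2.06 L, T = 402 K.
Step 2 — Polytropic n=1.29: T₂ = T₁(V₁/V₂)^(n−1) = 402×(0.139)^0.29 = 227 K; P₂ = P₁(V₁/V₂)^n = 212 kPa.
W = (P₁V₁−P₂V₂)/(n−1) = (2690×2.06−212×14.8)/0.29 = 8330 J.
ΔU = nCvΔT = 1.66×24.5×(227−402) = -7110 J.
Q = ΔU + W = 1230 J.
Net over both steps: W = 1830 J, Q = 1230 J, ΔU = -608 J.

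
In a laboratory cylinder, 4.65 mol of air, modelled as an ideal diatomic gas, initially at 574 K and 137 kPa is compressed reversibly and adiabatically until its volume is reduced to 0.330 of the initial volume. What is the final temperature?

894 K

V₁ = nRT₁/P₁ = 4.65×8.314×574/137 = 162 L.
Adiabatic: TV^(γ−1) = const ⇒ T₂ = 574×(3.03)^0.400 = 894 K; PV^γ = const ⇒ P₂ = 647 kPa.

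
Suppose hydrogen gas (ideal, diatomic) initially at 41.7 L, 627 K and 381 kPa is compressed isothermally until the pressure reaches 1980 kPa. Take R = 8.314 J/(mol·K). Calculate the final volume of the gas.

8.02 L

Isothermal: T stays 627 K; PV = const ⇒ V₂ = 8.02 L, P₂ = 1980 kPa.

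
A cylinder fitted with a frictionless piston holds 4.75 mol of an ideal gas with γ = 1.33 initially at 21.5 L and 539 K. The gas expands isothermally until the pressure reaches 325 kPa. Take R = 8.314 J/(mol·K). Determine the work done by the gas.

P₁ = nRT₁/V₁ = 4.75×8.314×539/21.5 = 990 kPa.
Isothermal: T stays 539 K; PV = const ⇒ V₂ = 65.5 L, P₂ = 325 kPa.
W = nRT ln(V₂/V₁) = 4.75×8.314×539×ln(3.05) = 23700 J.

23700 J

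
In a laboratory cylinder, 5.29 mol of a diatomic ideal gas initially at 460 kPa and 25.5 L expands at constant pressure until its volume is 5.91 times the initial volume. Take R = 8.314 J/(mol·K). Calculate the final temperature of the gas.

T₁ = P₁V₁/(nR) = 460×25.5/(5.29×8.314) = 267 K.
Isobaric: P stays 460 kPa; V/T = const ⇒ T₂ = 1580 K, V₂ = 151 L.

1580 K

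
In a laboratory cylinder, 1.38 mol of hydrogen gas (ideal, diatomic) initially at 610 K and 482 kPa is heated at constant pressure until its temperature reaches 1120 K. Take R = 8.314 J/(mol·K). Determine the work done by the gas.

V₁ = nRT₁/P₁ = 1.38×8.314×610/482 = 14.5 L.
Isobaric: P stays 482 kPa; V/T = const ⇒ T₂ = 1120 K, V₂ = 26.7 L.
W = PΔV = 482×(26.7−14.5) kPa·L = 5850 J.

5850 J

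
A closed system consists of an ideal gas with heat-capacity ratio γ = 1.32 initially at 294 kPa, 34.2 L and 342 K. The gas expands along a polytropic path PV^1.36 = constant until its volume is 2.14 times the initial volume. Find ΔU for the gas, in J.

-7530 J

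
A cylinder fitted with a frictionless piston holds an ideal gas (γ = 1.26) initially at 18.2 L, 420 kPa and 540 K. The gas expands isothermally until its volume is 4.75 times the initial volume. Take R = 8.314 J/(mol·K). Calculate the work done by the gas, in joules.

n = P₁V₁/(RT₁) = 420×18.2/(8.314×540) = 1.70 mol.
Isothermal: T stays 540 K; PV = const ⇒ V₂ = 86.5 L, P₂ = 88.4 kPa.
W = nRT ln(V₂/V₁) = 1.70×8.314×540×ln(4.75) = 11900 J.

11900 J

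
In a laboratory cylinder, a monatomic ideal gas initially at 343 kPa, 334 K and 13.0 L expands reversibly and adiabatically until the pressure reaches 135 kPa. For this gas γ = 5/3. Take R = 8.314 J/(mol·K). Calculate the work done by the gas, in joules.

n = P₁V₁/(RT₁) = 343×13.0/(8.314×334) = 1.61 mol.
Adiabatic: T₂/T₁ = (P₂/P₁)^((γ−1)/γ) ⇒ T₂ = 334×(0.394)^0.400 = 230 K; V₂ = 22.7 L.
ΔU = nCvΔT = 1.61×12.5×(230−334) = -2080 J.
Q = 0 for an adiabatic process, so W = −ΔU = 2080 J.

2080 J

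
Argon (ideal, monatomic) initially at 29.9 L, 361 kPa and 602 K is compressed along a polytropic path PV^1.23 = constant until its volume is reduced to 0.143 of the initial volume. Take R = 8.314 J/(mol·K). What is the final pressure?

3950 kPa

Polytropic n=1.23: T₂ = T₁(V₁/V₂)^(n−1) = 602×(6.99)^0.23 = 942 K; P₂ = P₁(V₁/V₂)^n = 3950 kPa.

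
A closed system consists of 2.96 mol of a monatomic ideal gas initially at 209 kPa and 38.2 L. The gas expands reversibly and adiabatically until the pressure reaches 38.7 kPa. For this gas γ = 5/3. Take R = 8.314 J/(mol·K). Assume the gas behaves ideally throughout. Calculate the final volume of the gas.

105 L

T₁ = P₁V₁/(nR) = 209×38.2/(2.96×8.314) = 324 K.
Adiabatic: T₂/T₁ = (P₂/P₁)^((γ−1)/γ) ⇒ T₂ = 324×(0.185)^0.400 = 165 K; V₂ = 105 L.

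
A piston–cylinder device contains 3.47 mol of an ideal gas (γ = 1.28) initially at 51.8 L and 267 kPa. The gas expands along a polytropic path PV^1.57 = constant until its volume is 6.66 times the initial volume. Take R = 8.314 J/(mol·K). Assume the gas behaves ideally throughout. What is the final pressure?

13.6 kPa

T₁ = P₁V₁/(nR) = 267×51.8/(3.47×8.314) = 479 K.
Polytropic n=1.57: T₂ = T₁(V₁/V₂)^(n−1) = 479×(0.150)^0.57 = 163 K; P₂ = P₁(V₁/V₂)^n = 13.6 kPa.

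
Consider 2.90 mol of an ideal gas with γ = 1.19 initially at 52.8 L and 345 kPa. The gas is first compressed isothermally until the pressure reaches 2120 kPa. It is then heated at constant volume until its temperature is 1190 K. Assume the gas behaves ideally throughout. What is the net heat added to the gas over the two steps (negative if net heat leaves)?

T₁ = P₁V₁/(nR) = 345×52.8/(2.90×8.314) = 756 K.
Step 1 — Isothermal: T stays 756 K; PV = const ⇒ V₂ = 8.59 L, P₂ = 2120 kPa.
ΔU = 0 (ideal gas, T constant).
W = nRT ln(V₂/V₁) = 2.90×8.314×756×ln(0.163) = -33100 J.
Q = ΔU + W = -33100 J.
State after step 1: P = 2120 kPa, V = 8.59 L, T = 756 K.
Step 2 — Isochoric: V stays 8.59 L; P/T = const ⇒ T₂ = 1190 K, P₂ = 3340 kPa.
W = 0 (no volume change).
ΔU = nCvΔT = 2.90×43.8×(1190−756) = 55100 J.
Q = ΔU = 55100 J.
Net over both steps: W = -33100 J, Q = 22100 J, ΔU = 55100 J.

22100 J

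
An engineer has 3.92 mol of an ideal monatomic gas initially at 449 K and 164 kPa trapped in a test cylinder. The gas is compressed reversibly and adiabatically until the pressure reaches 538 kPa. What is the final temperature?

722 K

V₁ = nRT₁/P₁ = 3.92×8.314×449/164 = 89.2 L.
Adiabatic: T₂/T₁ = (P₂/P₁)^((γ−1)/γ) ⇒ T₂ = 449×(3.28)^0.400 = 722 K; V₂ = 43.7 L.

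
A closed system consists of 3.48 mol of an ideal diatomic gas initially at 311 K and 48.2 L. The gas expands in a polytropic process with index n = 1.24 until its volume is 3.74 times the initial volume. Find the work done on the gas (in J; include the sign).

P₁ = nRT₁/V₁ = 3.48×8.314×311/48.2 = 187 kPa.
Polytropic n=1.24: T₂ = T₁(V₁/V₂)^(n−1) = 311×(0.267)^0.24 = 227 K; P₂ = P₁(V₁/V₂)^n = 36.4 kPa.
W = (P₁V₁−P₂V₂)/(n−1) = (187×48.2−36.4×180)/0.24 = 10200 J.
Work done on the gas = −W_by = -10200 J.

-10200 J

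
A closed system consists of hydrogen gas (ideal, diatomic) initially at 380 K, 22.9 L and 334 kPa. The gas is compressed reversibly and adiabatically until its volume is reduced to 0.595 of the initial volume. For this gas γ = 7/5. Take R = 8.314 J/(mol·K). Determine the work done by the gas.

n = P₁V₁/(RT₁) = 334×22.9/(8.314×380) = 2.42 mol.
Adiabatic: TV^(γ−1) = const ⇒ T₂ = 380×(1.68)^0.400 = 468 K; PV^γ = const ⇒ P₂ = 691 kPa.
ΔU = nCvΔT = 2.42×20.8×(468−380) = 4410 J.
Q = 0 for an adiabatic process, so W = −ΔU = -4410 J.

-4410 J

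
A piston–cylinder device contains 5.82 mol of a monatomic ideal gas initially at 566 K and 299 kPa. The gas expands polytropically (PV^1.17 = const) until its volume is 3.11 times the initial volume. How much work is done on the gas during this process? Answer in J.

-28300 J

V₁ = nRT₁/P₁ = 5.82×8.314×566/299 = 91.6 L.
Polytropic n=1.17: T₂ = T₁(V₁/V₂)^(n−1) = 566×(0.322)^0.17 = 467 K; P₂ = P₁(V₁/V₂)^n = 79.3 kPa.
W = (P₁V₁−P₂V₂)/(n−1) = (299×91.6−79.3×285)/0.17 = 28300 J.
Work done on the gas = −W_by = -28300 J.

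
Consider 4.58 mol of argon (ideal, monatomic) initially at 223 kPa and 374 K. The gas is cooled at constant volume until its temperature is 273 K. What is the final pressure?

V₁ = nRT₁/P₁ = 4.58×8.314×374/223 = 63.9 L.
Isochoric: V stays 63.9 L; P/T = const ⇒ T₂ = 273 K, P₂ = 163 kPa.

163 kPa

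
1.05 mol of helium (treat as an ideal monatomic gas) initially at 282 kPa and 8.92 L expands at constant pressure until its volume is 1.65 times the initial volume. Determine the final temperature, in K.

475 K

T₁ = P₁V₁/(nR) = 282×8.92/(1.05×8.314) = 288 K.
Isobaric: P stays 282 kPa; V/T = const ⇒ T₂ = 475 K, V₂ = 14.7 L.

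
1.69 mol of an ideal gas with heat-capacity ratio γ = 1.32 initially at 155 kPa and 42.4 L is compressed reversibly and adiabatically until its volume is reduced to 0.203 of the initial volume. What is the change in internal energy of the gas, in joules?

13700 J

T₁ = P₁V₁/(nR) = 155×42.4/(1.69×8.314) = 468 K.
Adiabatic: TV^(γ−1) = const ⇒ T₂ = 468×(4.93)^0.320 = 779 K; PV^γ = const ⇒ P₂ = 1270 kPa.
For an ideal gas ΔU = nCvΔT with Cv = R/(γ−1) = 26.0 J/(mol·K).
ΔU = 1.69×26.0×(779−468) = 13700 J.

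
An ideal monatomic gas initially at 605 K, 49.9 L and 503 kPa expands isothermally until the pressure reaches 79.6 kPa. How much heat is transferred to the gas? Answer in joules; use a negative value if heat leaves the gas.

46300 J

n = P₁V₁/(RT₁) = 503×49.9/(8.314×605) = 4.99 mol.
Isothermal: T stays 605 K; PV = const ⇒ V₂ = 315 L, P₂ = 79.6 kPa.
ΔU = 0 (ideal gas, T constant).
W = nRT ln(V₂/V₁) = 4.99×8.314×605×ln(6.32) = 46300 J.
Q = ΔU + W = 46300 J.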